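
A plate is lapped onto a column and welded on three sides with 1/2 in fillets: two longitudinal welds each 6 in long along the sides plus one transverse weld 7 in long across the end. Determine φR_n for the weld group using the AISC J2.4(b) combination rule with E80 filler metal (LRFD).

E80XX → F_EXX = 80 ksi.
t_e = 0.707 × 0.5 = 0.3535 in.
R_nwl = 0.6 × 80 × 0.3535 × 12 = 203.6 kip (longitudinal, 2 welds).
R_nwt = 0.6 × 80 × 0.3535 × 7 = 118.8 kip (transverse, base value).
(i) R_nwl + R_nwt = 322.4 kip; (ii) 0.85 R_nwl + 1.5 R_nwt = 351.2 kip.
R_n = max = 351.2 kip [governs: (ii)]; φR_n = 263.4 kip.

φR_n ≈ 263 kip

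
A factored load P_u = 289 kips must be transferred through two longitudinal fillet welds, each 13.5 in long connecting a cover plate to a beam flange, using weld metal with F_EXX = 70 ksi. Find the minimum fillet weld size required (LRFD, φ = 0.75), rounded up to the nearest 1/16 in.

Total weld length L = 27 in.
Required throat t_e = P_u / (φ × 0.6 F_EXX × L) = 289 / (0.75 × 0.6 × 70 × 27) = 0.3398 in.
Required leg w = t_e / 0.707 = 0.4806 in → use 1/2 in.

w = 1/2 in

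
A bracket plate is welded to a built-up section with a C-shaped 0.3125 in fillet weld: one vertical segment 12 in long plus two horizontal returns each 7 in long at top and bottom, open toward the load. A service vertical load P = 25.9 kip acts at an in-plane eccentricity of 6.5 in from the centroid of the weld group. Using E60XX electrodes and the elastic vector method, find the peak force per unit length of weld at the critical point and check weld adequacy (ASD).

f_max ≈ 2.46 kip/in; adequate

E60XX → F_EXX = 60 ksi.
Total weld length L_w = 26 in. Treat welds as unit-width lines.
Centroid: x̄ = 2×7×3.5 / 26 = 1.885 in from the vertical weld.
Polar moment about centroid: J = I_x + I_y = [12³/12 + 2×7×6²] + [12×1.885² + 2(7³/12 + 7×1.615²)] = 784.3 in³.
Direct shear f_v = P/L_w = 25.9 / 26 = 0.9962 kip/in (vertical).
Torsion M = P·e = 25.9 × 6.5 = 168.35 kip·in.
Critical point at (x, y) = (5.115, 6) from centroid. f_tx = M·y/J = 1.288 kip/in; f_ty = M·x/J = 1.098 kip/in.
Resultant f_max = √[f_tx² + (f_v + f_ty)²] = √[1.288² + (0.9962 + 1.098)²] = 2.458 kip/in.
Capacity per unit length: r_n/Ω = (1/2.0) × 0.6 × 60 × (0.707 × 0.3125) = 3.977 kip/in.
2.458 ≤ 3.977 → adequate.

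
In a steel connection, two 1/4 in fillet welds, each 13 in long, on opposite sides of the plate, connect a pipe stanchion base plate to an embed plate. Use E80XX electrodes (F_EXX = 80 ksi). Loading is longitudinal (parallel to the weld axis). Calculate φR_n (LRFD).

φR_n ≈ 165 kip

Effective throat t_e = 0.707 × 0.25 = 0.1767 in.
Total length L = 26 in; A_we = 0.1767 × 26 = 4.595 in².
F_nw = 0.6 F_EXX = 0.6 × 80 = 48 ksi.
φR_n = 0.75 × 48 × 4.595 = 165.4 kip.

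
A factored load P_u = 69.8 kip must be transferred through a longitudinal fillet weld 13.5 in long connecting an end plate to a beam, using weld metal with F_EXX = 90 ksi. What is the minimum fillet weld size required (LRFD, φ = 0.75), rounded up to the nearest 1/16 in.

Total weld length L = 13.5 in.
Required throat t_e = P_u / (φ × 0.6 F_EXX × L) = 69.8 / (0.75 × 0.6 × 90 × 13.5) = 0.1277 in.
Required leg w = t_e / 0.707 = 0.1806 in → use 3/16 in.

w = 3/16 in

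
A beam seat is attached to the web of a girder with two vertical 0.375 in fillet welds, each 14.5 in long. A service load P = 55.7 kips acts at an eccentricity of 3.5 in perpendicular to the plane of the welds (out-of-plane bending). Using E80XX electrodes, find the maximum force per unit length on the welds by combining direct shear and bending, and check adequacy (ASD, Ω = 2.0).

f_max ≈ 3.38 kip/in; adequate

E80XX → F_EXX = 80 ksi.
L_w = 2 × 14.5 = 29 in; section modulus (unit throat) S = 2 × L²/6 = 70.08 in².
Direct shear f_v = P/L_w = 55.7/29 = 1.921 kip/in.
Moment M = P × e = 55.7 × 3.5 = 194.95 kip·in; bending f_b = M/S = 2.782 kip/in.
f_max = √(f_v² + f_b²) = √(1.921² + 2.782²) = 3.38 kip/in.
r_n/Ω = (1/2.0) × 0.6 × 80 × (0.707 × 0.375) = 6.363 kip/in → adequate.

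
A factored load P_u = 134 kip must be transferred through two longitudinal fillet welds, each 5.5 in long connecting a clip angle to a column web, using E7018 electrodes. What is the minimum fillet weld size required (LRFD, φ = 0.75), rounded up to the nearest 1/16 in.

w = 9/16 in

E70XX → F_EXX = 70 ksi.
Total weld length L = 11 in.
Required throat t_e = P_u / (φ × 0.6 F_EXX × L) = 134 / (0.75 × 0.6 × 70 × 11) = 0.3867 in.
Required leg w = t_e / 0.707 = 0.547 in → use 9/16 in.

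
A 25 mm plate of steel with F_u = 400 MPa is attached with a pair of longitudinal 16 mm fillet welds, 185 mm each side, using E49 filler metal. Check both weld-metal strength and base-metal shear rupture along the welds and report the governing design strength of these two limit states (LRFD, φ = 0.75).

E49XX → F_EXX = 490 MPa.
t_e = 0.707 × 16 = 11.31 mm; L = 370 mm.
Weld metal: φR_n = 0.75 × 0.6 × 490 × 11.31 × 370 × 10⁻³ = 922.9 kN.
Base metal (shear rupture): φR_n = 0.75 × 0.6 × 400 × 25 × 370 × 10⁻³ = 1665 kN.
Governing: weld metal.

φR_n ≈ 923 kN (weld metal governs)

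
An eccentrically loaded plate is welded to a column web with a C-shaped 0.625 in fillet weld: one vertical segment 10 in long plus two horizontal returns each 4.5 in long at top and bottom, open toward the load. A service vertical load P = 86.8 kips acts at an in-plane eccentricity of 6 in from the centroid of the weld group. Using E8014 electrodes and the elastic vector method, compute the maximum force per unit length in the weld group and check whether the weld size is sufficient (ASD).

E80XX → F_EXX = 80 ksi.
Total weld length L_w = 19 in. Treat welds as unit-width lines.
Centroid: x̄ = 2×4.5×2.25 / 19 = 1.066 in from the vertical weld.
Polar moment about centroid: J = I_x + I_y = [10³/12 + 2×4.5×5²] + [10×1.066² + 2(4.5³/12 + 4.5×1.184²)] = 347.5 in³.
Direct shear f_v = P/L_w = 86.8 / 19 = 4.568 kip/in (vertical).
Torsion M = P·e = 86.8 × 6 = 520.8 kip·in.
Critical point at (x, y) = (3.434, 5) from centroid. f_tx = M·y/J = 7.494 kip/in; f_ty = M·x/J = 5.147 kip/in.
Resultant f_max = √[f_tx² + (f_v + f_ty)²] = √[7.494² + (4.568 + 5.147)²] = 12.27 kip/in.
Capacity per unit length: r_n/Ω = (1/2.0) × 0.6 × 80 × (0.707 × 0.625) = 10.6 kip/in.
12.27 > 10.6 → NOT adequate.

f_max ≈ 12.3 kip/in; NOT adequate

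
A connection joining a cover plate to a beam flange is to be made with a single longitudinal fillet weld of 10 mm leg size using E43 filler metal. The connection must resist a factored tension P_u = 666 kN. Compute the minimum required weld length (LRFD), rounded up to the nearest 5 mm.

E43XX → F_EXX = 430 MPa.
Throat t_e = 0.707 × 10 = 7.07 mm.
φr_n = 0.75 × 0.6 × 430 × 7.07 × 10⁻³ = 1.368 kN/mm.
L_req = P_u / φr_n = 666 / 1.368 = 486.8 mm total.
Round up → use L = 490 mm.

L = 490 mm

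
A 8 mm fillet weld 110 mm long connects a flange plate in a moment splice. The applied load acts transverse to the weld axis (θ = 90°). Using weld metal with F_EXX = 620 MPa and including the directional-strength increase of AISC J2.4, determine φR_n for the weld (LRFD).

φR_n ≈ 260 kN

t_e = 0.707 × 8 = 5.656 mm; A_we = 5.656 × 110 = 622.2 mm².
Directional factor: 1.0 + 0.5 sin^1.5(90°) = 1.5.
F_nw = 0.6 × 620 × 1.5 = 558 MPa.
φR_n = 0.75 × 558 × 622.2 × 10⁻³ = 260.4 kN.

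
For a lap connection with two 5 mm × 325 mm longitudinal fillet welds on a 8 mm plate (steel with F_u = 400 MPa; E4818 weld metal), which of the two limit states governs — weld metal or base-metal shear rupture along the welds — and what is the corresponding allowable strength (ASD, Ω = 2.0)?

E48XX → F_EXX = 480 MPa.
t_e = 0.707 × 5 = 3.535 mm; L = 650 mm.
Weld metal: R_n/Ω = (1/2.0) × 0.6 × 480 × 3.535 × 650 × 10⁻³ = 330.9 kN.
Base metal (shear rupture): R_n/Ω = (1/2.0) × 0.6 × 400 × 8 × 650 × 10⁻³ = 624 kN.
Governing: weld metal.

R_n/Ω ≈ 331 kN (weld metal governs)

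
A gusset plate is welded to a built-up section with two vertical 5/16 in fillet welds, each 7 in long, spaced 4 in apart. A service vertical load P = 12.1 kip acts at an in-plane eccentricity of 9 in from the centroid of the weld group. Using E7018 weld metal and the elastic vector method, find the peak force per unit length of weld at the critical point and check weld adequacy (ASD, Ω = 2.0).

E70XX → F_EXX = 70 ksi.
Total weld length L_w = 14 in. Treat welds as unit-width lines.
Polar moment about centroid: J = 2[d³/12 + d(b/2)²] = 2[7³/12 + 7×2²] = 113.2 in³.
Direct shear f_v = P/L_w = 12.1 / 14 = 0.8643 kip/in (vertical).
Torsion M = P·e = 12.1 × 9 = 108.9 kip·in.
Critical point at (x, y) = (2, 3.5) from centroid. f_tx = M·y/J = 3.368 kip/in; f_ty = M·x/J = 1.925 kip/in.
Resultant f_max = √[f_tx² + (f_v + f_ty)²] = √[3.368² + (0.8643 + 1.925)²] = 4.373 kip/in.
Capacity per unit length: r_n/Ω = (1/2.0) × 0.6 × 70 × (0.707 × 0.3125) = 4.64 kip/in.
4.373 ≤ 4.64 → adequate.

f_max ≈ 4.37 kip/in; adequate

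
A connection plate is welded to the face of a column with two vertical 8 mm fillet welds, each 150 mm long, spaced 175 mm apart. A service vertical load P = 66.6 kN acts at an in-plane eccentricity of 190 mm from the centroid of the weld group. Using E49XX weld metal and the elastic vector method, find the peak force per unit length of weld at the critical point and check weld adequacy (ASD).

f_max ≈ 694 N/mm; adequate

E49XX → F_EXX = 490 MPa.
Total weld length L_w = 300 mm. Treat welds as unit-width lines.
Polar moment about centroid: J = 2[d³/12 + d(b/2)²] = 2[150³/12 + 150×87.5²] = 2859000 mm³.
Direct shear f_v = P/L_w = 66.6×10³ / 300 = 222 N/mm (vertical).
Torsion M = P·e = 66.6×10³ × 190 = 12654000 N·mm.
Critical point at (x, y) = (87.5, 75) from centroid. f_tx = M·y/J = 331.9 N/mm; f_ty = M·x/J = 387.2 N/mm.
Resultant f_max = √[f_tx² + (f_v + f_ty)²] = √[331.9² + (222 + 387.2)²] = 693.8 N/mm.
Capacity per unit length: r_n/Ω = (1/2.0) × 0.6 × 490 × (0.707 × 8) = 831.4 N/mm.
693.8 ≤ 831.4 → adequate.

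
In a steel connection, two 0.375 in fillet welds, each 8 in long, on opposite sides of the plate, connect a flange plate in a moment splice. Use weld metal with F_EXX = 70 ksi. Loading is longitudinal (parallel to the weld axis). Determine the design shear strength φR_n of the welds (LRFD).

Effective throat t_e = 0.707 × 0.375 = 0.2651 in.
Total length L = 16 in; A_we = 0.2651 × 16 = 4.242 in².
F_nw = 0.6 F_EXX = 0.6 × 70 = 42 ksi.
φR_n = 0.75 × 42 × 4.242 = 133.6 kip.

φR_n ≈ 134 kip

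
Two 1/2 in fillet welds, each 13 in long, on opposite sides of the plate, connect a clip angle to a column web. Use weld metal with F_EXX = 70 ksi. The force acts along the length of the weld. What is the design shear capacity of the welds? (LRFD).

φR_n ≈ 290 kips

Effective throat t_e = 0.707 × 0.5 = 0.3535 in.
Total length L = 26 in; A_we = 0.3535 × 26 = 9.191 in².
F_nw = 0.6 F_EXX = 0.6 × 70 = 42 ksi.
φR_n = 0.75 × 42 × 9.191 = 289.5 kips.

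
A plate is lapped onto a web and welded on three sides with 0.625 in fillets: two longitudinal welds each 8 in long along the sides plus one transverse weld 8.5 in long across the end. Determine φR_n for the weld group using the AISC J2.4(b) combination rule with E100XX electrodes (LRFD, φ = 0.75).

E100XX → F_EXX = 100 ksi.
t_e = 0.707 × 0.625 = 0.4419 in.
R_nwl = 0.6 × 100 × 0.4419 × 16 = 424.2 kips (longitudinal, 2 welds).
R_nwt = 0.6 × 100 × 0.4419 × 8.5 = 225.4 kips (transverse, base value).
(i) R_nwl + R_nwt = 649.6 kips; (ii) 0.85 R_nwl + 1.5 R_nwt = 698.6 kips.
R_n = max = 698.6 kips [governs: (ii)]; φR_n = 524 kips.

φR_n ≈ 524 kips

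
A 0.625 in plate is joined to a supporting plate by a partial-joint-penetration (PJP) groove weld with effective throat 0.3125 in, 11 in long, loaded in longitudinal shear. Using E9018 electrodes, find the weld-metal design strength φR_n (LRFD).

φR_n ≈ 139 kip

E90XX → F_EXX = 90 ksi.
Effective throat (given) t_e = 0.3125 in.
A_we = 0.3125 × 11 = 3.438 in².
F_nw = 0.6 F_EXX = 54 ksi.
φR_n = 0.75 × 54 × 3.438 = 139.2 kip.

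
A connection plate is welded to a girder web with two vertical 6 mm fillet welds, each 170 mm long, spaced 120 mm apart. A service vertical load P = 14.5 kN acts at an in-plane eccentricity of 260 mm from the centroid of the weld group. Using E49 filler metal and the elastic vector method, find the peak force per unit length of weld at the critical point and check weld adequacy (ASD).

f_max ≈ 219 N/mm; adequate

E49XX → F_EXX = 490 MPa.
Total weld length L_w = 340 mm. Treat welds as unit-width lines.
Polar moment about centroid: J = 2[d³/12 + d(b/2)²] = 2[170³/12 + 170×60²] = 2043000 mm³.
Direct shear f_v = P/L_w = 14.5×10³ / 340 = 42.65 N/mm (vertical).
Torsion M = P·e = 14.5×10³ × 260 = 3770000 N·mm.
Critical point at (x, y) = (60, 85) from centroid. f_tx = M·y/J = 156.9 N/mm; f_ty = M·x/J = 110.7 N/mm.
Resultant f_max = √[f_tx² + (f_v + f_ty)²] = √[156.9² + (42.65 + 110.7)²] = 219.4 N/mm.
Capacity per unit length: r_n/Ω = (1/2.0) × 0.6 × 490 × (0.707 × 6) = 623.6 N/mm.
219.4 ≤ 623.6 → adequate.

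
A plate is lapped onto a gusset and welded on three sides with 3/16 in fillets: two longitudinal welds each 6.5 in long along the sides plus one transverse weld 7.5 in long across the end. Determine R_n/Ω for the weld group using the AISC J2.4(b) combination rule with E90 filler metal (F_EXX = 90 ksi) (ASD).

R_n/Ω ≈ 79.8 kip

t_e = 0.707 × 0.1875 = 0.1326 in.
R_nwl = 0.6 × 90 × 0.1326 × 13 = 93.06 kip (longitudinal, 2 welds).
R_nwt = 0.6 × 90 × 0.1326 × 7.5 = 53.69 kip (transverse, base value).
(i) R_nwl + R_nwt = 146.7 kip; (ii) 0.85 R_nwl + 1.5 R_nwt = 159.6 kip.
R_n = max = 159.6 kip [governs: (ii)]; R_n/Ω = 79.82 kip.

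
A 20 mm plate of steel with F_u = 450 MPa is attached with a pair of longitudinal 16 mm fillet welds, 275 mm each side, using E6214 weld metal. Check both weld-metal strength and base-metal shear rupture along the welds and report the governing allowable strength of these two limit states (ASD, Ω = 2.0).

R_n/Ω ≈ 1160 kN (weld metal governs)

E62XX → F_EXX = 620 MPa.
t_e = 0.707 × 16 = 11.31 mm; L = 550 mm.
Weld metal: R_n/Ω = (1/2.0) × 0.6 × 620 × 11.31 × 550 × 10⁻³ = 1157 kN.
Base metal (shear rupture): R_n/Ω = (1/2.0) × 0.6 × 450 × 20 × 550 × 10⁻³ = 1485 kN.
Governing: weld metal.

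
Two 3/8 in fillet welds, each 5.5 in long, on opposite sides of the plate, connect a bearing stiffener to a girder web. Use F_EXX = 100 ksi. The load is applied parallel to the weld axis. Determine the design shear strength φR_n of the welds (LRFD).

Effective throat t_e = 0.707 × 0.375 = 0.2651 in.
Total length L = 11 in; A_we = 0.2651 × 11 = 2.916 in².
F_nw = 0.6 F_EXX = 0.6 × 100 = 60 ksi.
φR_n = 0.75 × 60 × 2.916 = 131.2 kips.

φR_n ≈ 131 kips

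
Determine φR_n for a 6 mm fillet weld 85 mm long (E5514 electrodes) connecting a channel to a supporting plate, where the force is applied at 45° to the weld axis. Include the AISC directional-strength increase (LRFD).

φR_n ≈ 116 kN

E55XX → F_EXX = 550 MPa.
t_e = 0.707 × 6 = 4.242 mm; A_we = 4.242 × 85 = 360.6 mm².
Directional factor: 1.0 + 0.5 sin^1.5(45°) = 1.297.
F_nw = 0.6 × 550 × 1.297 = 428.1 MPa.
φR_n = 0.75 × 428.1 × 360.6 × 10⁻³ = 115.8 kN.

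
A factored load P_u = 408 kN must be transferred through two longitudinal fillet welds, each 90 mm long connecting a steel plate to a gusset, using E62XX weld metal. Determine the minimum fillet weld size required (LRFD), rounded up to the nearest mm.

w = 12 mm

E62XX → F_EXX = 620 MPa.
Total weld length L = 180 mm.
Required throat t_e = P_u / (φ × 0.6 F_EXX × L) = 408 / (0.75 × 0.6 × 620 × 180 × 10⁻³) = 8.124 mm.
Required leg w = t_e / 0.707 = 11.49 mm → use 12 mm.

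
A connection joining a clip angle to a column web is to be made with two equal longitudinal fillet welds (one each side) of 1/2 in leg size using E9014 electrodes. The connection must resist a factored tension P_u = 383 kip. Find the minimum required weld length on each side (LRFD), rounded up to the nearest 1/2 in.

E90XX → F_EXX = 90 ksi.
Throat t_e = 0.707 × 0.5 = 0.3535 in.
φr_n = 0.75 × 0.6 × 90 × 0.3535 = 14.32 kip/in.
L_req = P_u / φr_n = 383 / 14.32 = 26.75 in total.
Per side: 26.75 / 2 = 13.38 in.
Round up → use L = 13.5 in on each side.

L = 13.5 in on each side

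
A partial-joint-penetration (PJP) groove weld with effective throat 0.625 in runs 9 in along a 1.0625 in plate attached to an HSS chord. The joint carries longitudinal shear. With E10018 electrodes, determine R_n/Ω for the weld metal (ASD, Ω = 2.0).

E100XX → F_EXX = 100 ksi.
Effective throat (given) t_e = 0.625 in.
A_we = 0.625 × 9 = 5.625 in².
F_nw = 0.6 F_EXX = 60 ksi.
R_n/Ω = (60 × 5.625) / 2.0 = 168.8 kip.

R_n/Ω ≈ 169 kip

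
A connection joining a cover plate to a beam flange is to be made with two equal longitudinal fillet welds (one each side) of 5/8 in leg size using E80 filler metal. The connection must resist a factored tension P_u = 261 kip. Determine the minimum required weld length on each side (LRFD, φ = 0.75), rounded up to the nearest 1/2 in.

E80XX → F_EXX = 80 ksi.
Throat t_e = 0.707 × 0.625 = 0.4419 in.
φr_n = 0.75 × 0.6 × 80 × 0.4419 = 15.91 kip/in.
L_req = P_u / φr_n = 261 / 15.91 = 16.41 in total.
Per side: 16.41 / 2 = 8.204 in.
Round up → use L = 8.5 in on each side.

L = 8.5 in on each side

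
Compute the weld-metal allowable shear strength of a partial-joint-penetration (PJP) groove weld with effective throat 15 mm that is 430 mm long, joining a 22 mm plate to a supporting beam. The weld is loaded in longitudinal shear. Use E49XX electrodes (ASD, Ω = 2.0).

E49XX → F_EXX = 490 MPa.
Effective throat (given) t_e = 15 mm.
A_we = 15 × 430 = 6450 mm².
F_nw = 0.6 F_EXX = 294 MPa.
R_n/Ω = (294 × 6450) / 2.0 × 10⁻³ = 948.1 kN.

R_n/Ω ≈ 948 kN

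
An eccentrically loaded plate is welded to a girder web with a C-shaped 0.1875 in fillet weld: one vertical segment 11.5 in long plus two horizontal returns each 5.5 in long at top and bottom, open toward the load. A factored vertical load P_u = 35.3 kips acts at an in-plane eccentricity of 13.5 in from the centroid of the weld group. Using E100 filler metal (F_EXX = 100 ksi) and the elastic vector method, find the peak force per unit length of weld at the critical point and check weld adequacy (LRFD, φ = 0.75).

Total weld length L_w = 22.5 in. Treat welds as unit-width lines.
Centroid: x̄ = 2×5.5×2.75 / 22.5 = 1.344 in from the vertical weld.
Polar moment about centroid: J = I_x + I_y = [11.5³/12 + 2×5.5×5.75²] + [11.5×1.344² + 2(5.5³/12 + 5.5×1.406²)] = 560.7 in³.
Direct shear f_v = P/L_w = 35.3 / 22.5 = 1.569 kip/in (vertical).
Torsion M = P·e = 35.3 × 13.5 = 476.55 kip·in.
Critical point at (x, y) = (4.156, 5.75) from centroid. f_tx = M·y/J = 4.887 kip/in; f_ty = M·x/J = 3.532 kip/in.
Resultant f_max = √[f_tx² + (f_v + f_ty)²] = √[4.887² + (1.569 + 3.532)²] = 7.064 kip/in.
Capacity per unit length: φr_n = 0.75 × 0.6 × 100 × (0.707 × 0.1875) = 5.965 kip/in.
7.064 > 5.965 → NOT adequate.

f_max ≈ 7.06 kip/in; NOT adequate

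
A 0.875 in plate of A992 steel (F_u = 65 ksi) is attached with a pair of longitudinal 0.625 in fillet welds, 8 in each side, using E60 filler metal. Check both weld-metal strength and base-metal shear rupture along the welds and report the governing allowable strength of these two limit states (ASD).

E60XX → F_EXX = 60 ksi.
t_e = 0.707 × 0.625 = 0.4419 in; L = 16 in.
Weld metal: R_n/Ω = (1/2.0) × 0.6 × 60 × 0.4419 × 16 = 127.3 kips.
Base metal (shear rupture): R_n/Ω = (1/2.0) × 0.6 × 65 × 0.875 × 16 = 273 kips.
Governing: weld metal.

R_n/Ω ≈ 127 kips (weld metal governs)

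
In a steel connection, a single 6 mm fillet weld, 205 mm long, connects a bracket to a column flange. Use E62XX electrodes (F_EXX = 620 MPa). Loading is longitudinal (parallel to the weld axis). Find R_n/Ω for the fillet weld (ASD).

R_n/Ω ≈ 162 kN

Effective throat t_e = 0.707 × 6 = 4.242 mm.
Total length L = 205 mm; A_we = 4.242 × 205 = 869.6 mm².
F_nw = 0.6 F_EXX = 0.6 × 620 = 372 MPa.
R_n = 372 × 869.6 × 10⁻³ = 323.5 kN; R_n/Ω = 323.5/2.0 = 161.7 kN.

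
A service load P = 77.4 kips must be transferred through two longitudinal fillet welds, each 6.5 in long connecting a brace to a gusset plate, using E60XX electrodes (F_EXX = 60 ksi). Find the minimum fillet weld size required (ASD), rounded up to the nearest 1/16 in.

Total weld length L = 13 in.
Required throat t_e = P × Ω / (0.6 F_EXX × L) = 77.4 × 2.0 / (0.6 × 60 × 13) = 0.3308 in.
Required leg w = t_e / 0.707 = 0.4678 in → use 1/2 in.

w = 1/2 in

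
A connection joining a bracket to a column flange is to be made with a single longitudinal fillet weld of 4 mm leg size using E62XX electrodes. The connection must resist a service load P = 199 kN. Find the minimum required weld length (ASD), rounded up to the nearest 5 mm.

E62XX → F_EXX = 620 MPa.
Throat t_e = 0.707 × 4 = 2.828 mm.
r_n/Ω = (0.6 × 620 × 2.828) / 2.0 = 526 N/mm = 0.526 kN/mm.
L_req = P / (r_n/Ω) = 199 / 0.526 = 378.3 mm total.
Round up → use L = 380 mm.

L = 380 mm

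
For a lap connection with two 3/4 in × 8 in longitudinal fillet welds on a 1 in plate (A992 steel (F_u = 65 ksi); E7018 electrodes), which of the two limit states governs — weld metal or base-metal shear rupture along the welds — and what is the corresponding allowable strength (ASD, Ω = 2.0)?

E70XX → F_EXX = 70 ksi.
t_e = 0.707 × 0.75 = 0.5302 in; L = 16 in.
Weld metal: R_n/Ω = (1/2.0) × 0.6 × 70 × 0.5302 × 16 = 178.2 kips.
Base metal (shear rupture): R_n/Ω = (1/2.0) × 0.6 × 65 × 1 × 16 = 312 kips.
Governing: weld metal.

R_n/Ω ≈ 178 kips (weld metal governs)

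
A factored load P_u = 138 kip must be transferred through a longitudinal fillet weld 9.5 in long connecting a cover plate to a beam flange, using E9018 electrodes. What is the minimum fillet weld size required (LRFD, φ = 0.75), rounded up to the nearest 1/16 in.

E90XX → F_EXX = 90 ksi.
Total weld length L = 9.5 in.
Required throat t_e = P_u / (φ × 0.6 F_EXX × L) = 138 / (0.75 × 0.6 × 90 × 9.5) = 0.3587 in.
Required leg w = t_e / 0.707 = 0.5073 in → use 9/16 in.

w = 9/16 in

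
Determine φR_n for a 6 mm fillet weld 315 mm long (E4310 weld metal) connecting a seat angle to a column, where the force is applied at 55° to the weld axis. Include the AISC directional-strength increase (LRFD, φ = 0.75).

E43XX → F_EXX = 430 MPa.
t_e = 0.707 × 6 = 4.242 mm; A_we = 4.242 × 315 = 1336 mm².
Directional factor: 1.0 + 0.5 sin^1.5(55°) = 1.371.
F_nw = 0.6 × 430 × 1.371 = 353.6 MPa.
φR_n = 0.75 × 353.6 × 1336 × 10⁻³ = 354.4 kN.

φR_n ≈ 354 kN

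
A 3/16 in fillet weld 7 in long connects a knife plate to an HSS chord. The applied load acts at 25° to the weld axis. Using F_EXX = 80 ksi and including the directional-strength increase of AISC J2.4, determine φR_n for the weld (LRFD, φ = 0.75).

t_e = 0.707 × 0.1875 = 0.1326 in; A_we = 0.1326 × 7 = 0.9279 in².
Directional factor: 1.0 + 0.5 sin^1.5(25°) = 1.137.
F_nw = 0.6 × 80 × 1.137 = 54.59 ksi.
φR_n = 0.75 × 54.59 × 0.9279 = 37.99 kips.

φR_n ≈ 38 kips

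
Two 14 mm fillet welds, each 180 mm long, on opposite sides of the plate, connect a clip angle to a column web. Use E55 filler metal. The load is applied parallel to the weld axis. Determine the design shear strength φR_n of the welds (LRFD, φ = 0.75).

E55XX → F_EXX = 550 MPa.
Effective throat t_e = 0.707 × 14 = 9.898 mm.
Total length L = 360 mm; A_we = 9.898 × 360 = 3563 mm².
F_nw = 0.6 F_EXX = 0.6 × 550 = 330 MPa.
φR_n = 0.75 × 330 × 3563 × 10⁻³ = 881.9 kN.

φR_n ≈ 882 kN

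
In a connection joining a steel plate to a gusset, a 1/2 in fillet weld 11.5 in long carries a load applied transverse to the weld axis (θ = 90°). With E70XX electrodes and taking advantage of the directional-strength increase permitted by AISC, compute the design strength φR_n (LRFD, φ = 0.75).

E70XX → F_EXX = 70 ksi.
t_e = 0.707 × 0.5 = 0.3535 in; A_we = 0.3535 × 11.5 = 4.065 in².
Directional factor: 1.0 + 0.5 sin^1.5(90°) = 1.5.
F_nw = 0.6 × 70 × 1.5 = 63 ksi.
φR_n = 0.75 × 63 × 4.065 = 192.1 kips.

φR_n ≈ 192 kips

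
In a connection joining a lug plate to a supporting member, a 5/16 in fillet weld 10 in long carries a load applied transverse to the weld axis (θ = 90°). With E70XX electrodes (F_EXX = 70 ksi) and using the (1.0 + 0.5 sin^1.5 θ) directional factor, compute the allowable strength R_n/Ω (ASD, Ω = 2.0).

t_e = 0.707 × 0.3125 = 0.2209 in; A_we = 0.2209 × 10 = 2.209 in².
Directional factor: 1.0 + 0.5 sin^1.5(90°) = 1.5.
F_nw = 0.6 × 70 × 1.5 = 63 ksi.
R_n/Ω = (63 × 2.209) / 2.0 = 69.6 kips.

R_n/Ω ≈ 69.6 kips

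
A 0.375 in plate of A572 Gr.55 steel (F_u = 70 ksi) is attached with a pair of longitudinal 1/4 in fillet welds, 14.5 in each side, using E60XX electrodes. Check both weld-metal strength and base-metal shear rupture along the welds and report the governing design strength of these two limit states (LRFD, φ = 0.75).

φR_n ≈ 138 kip (weld metal governs)

E60XX → F_EXX = 60 ksi.
t_e = 0.707 × 0.25 = 0.1767 in; L = 29 in.
Weld metal: φR_n = 0.75 × 0.6 × 60 × 0.1767 × 29 = 138.4 kip.
Base metal (shear rupture): φR_n = 0.75 × 0.6 × 70 × 0.375 × 29 = 342.6 kip.
Governing: weld metal.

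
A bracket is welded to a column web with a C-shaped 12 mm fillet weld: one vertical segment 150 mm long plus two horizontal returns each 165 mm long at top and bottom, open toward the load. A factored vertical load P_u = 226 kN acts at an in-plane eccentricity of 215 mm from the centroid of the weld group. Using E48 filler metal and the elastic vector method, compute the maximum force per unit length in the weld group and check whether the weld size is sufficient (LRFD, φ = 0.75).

E48XX → F_EXX = 480 MPa.
Total weld length L_w = 480 mm. Treat welds as unit-width lines.
Centroid: x̄ = 2×165×82.5 / 480 = 56.72 mm from the vertical weld.
Polar moment about centroid: J = I_x + I_y = [150³/12 + 2×165×75²] + [150×56.72² + 2(165³/12 + 165×25.78²)] = 3588000 mm³.
Direct shear f_v = P/L_w = 226×10³ / 480 = 470.8 N/mm (vertical).
Torsion M = P·e = 226×10³ × 215 = 48590000 N·mm.
Critical point at (x, y) = (108.3, 75) from centroid. f_tx = M·y/J = 1016 N/mm; f_ty = M·x/J = 1466 N/mm.
Resultant f_max = √[f_tx² + (f_v + f_ty)²] = √[1016² + (470.8 + 1466)²] = 2187 N/mm.
Capacity per unit length: φr_n = 0.75 × 0.6 × 480 × (0.707 × 12) = 1833 N/mm.
2187 > 1833 → NOT adequate.

f_max ≈ 2190 N/mm; NOT adequate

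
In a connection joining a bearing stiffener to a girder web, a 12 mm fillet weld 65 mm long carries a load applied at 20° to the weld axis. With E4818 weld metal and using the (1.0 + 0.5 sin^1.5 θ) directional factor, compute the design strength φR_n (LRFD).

E48XX → F_EXX = 480 MPa.
t_e = 0.707 × 12 = 8.484 mm; A_we = 8.484 × 65 = 551.5 mm².
Directional factor: 1.0 + 0.5 sin^1.5(20°) = 1.1.
F_nw = 0.6 × 480 × 1.1 = 316.8 MPa.
φR_n = 0.75 × 316.8 × 551.5 × 10⁻³ = 131 kN.

φR_n ≈ 131 kN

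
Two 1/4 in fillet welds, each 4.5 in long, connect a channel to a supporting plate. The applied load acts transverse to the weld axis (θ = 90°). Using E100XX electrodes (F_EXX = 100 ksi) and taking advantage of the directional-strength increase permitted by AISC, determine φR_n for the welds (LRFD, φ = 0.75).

t_e = 0.707 × 0.25 = 0.1767 in; A_we = 0.1767 × 9 = 1.591 in².
Directional factor: 1.0 + 0.5 sin^1.5(90°) = 1.5.
F_nw = 0.6 × 100 × 1.5 = 90 ksi.
φR_n = 0.75 × 90 × 1.591 = 107.4 kip.

φR_n ≈ 107 kip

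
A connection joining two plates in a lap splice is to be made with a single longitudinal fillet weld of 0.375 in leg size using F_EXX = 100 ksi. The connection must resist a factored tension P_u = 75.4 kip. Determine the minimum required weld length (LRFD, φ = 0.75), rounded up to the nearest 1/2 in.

L = 6.5 in

Throat t_e = 0.707 × 0.375 = 0.2651 in.
φr_n = 0.75 × 0.6 × 100 × 0.2651 = 11.93 kip/in.
L_req = P_u / φr_n = 75.4 / 11.93 = 6.32 in total.
Round up → use L = 6.5 in.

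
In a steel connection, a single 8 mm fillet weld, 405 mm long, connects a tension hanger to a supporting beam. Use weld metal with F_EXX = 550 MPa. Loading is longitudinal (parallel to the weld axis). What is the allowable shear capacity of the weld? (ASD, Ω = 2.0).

R_n/Ω ≈ 378 kN

Effective throat t_e = 0.707 × 8 = 5.656 mm.
Total length L = 405 mm; A_we = 5.656 × 405 = 2291 mm².
F_nw = 0.6 F_EXX = 0.6 × 550 = 330 MPa.
R_n = 330 × 2291 × 10⁻³ = 755.9 kN; R_n/Ω = 755.9/2.0 = 378 kN.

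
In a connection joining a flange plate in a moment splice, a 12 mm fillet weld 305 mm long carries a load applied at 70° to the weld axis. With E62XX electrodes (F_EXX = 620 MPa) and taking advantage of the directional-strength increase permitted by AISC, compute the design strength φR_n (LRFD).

φR_n ≈ 1050 kN

t_e = 0.707 × 12 = 8.484 mm; A_we = 8.484 × 305 = 2588 mm².
Directional factor: 1.0 + 0.5 sin^1.5(70°) = 1.455.
F_nw = 0.6 × 620 × 1.455 = 541.4 MPa.
φR_n = 0.75 × 541.4 × 2588 × 10⁻³ = 1051 kN.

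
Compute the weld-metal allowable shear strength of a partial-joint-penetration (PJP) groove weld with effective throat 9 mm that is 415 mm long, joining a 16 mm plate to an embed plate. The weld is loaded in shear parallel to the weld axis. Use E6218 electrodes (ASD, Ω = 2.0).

E62XX → F_EXX = 620 MPa.
Effective throat (given) t_e = 9 mm.
A_we = 9 × 415 = 3735 mm².
F_nw = 0.6 F_EXX = 372 MPa.
R_n/Ω = (372 × 3735) / 2.0 × 10⁻³ = 694.7 kN.

R_n/Ω ≈ 695 kN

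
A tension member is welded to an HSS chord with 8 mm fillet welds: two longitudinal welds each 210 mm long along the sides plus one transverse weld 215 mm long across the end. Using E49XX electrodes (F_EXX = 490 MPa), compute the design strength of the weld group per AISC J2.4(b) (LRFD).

φR_n ≈ 847 kN

t_e = 0.707 × 8 = 5.656 mm.
R_nwl = 0.6 × 490 × 5.656 × 420 × 10⁻³ = 698.4 kN (longitudinal, 2 welds).
R_nwt = 0.6 × 490 × 5.656 × 215 × 10⁻³ = 357.5 kN (transverse, base value).
(i) R_nwl + R_nwt = 1056 kN; (ii) 0.85 R_nwl + 1.5 R_nwt = 1130 kN.
R_n = max = 1130 kN [governs: (ii)]; φR_n = 847.4 kN.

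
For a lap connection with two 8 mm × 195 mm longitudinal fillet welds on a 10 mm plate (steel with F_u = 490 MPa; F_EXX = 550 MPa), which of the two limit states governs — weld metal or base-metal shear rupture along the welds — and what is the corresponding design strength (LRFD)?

t_e = 0.707 × 8 = 5.656 mm; L = 390 mm.
Weld metal: φR_n = 0.75 × 0.6 × 550 × 5.656 × 390 × 10⁻³ = 545.9 kN.
Base metal (shear rupture): φR_n = 0.75 × 0.6 × 490 × 10 × 390 × 10⁻³ = 860 kN.
Governing: weld metal.

φR_n ≈ 546 kN (weld metal governs)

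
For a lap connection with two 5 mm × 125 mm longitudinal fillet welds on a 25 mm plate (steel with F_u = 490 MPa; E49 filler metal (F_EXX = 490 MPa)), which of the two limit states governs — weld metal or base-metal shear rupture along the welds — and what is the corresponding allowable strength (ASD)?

R_n/Ω ≈ 130 kN (weld metal governs)

t_e = 0.707 × 5 = 3.535 mm; L = 250 mm.
Weld metal: R_n/Ω = (1/2.0) × 0.6 × 490 × 3.535 × 250 × 10⁻³ = 129.9 kN.
Base metal (shear rupture): R_n/Ω = (1/2.0) × 0.6 × 490 × 25 × 250 × 10⁻³ = 918.8 kN.
Governing: weld metal.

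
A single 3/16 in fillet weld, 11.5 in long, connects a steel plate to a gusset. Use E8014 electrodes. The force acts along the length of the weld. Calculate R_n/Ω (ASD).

E80XX → F_EXX = 80 ksi.
Effective throat t_e = 0.707 × 0.1875 = 0.1326 in.
Total length L = 11.5 in; A_we = 0.1326 × 11.5 = 1.524 in².
F_nw = 0.6 F_EXX = 0.6 × 80 = 48 ksi.
R_n = 48 × 1.524 = 73.17 kip; R_n/Ω = 73.17/2.0 = 36.59 kip.

R_n/Ω ≈ 36.6 kip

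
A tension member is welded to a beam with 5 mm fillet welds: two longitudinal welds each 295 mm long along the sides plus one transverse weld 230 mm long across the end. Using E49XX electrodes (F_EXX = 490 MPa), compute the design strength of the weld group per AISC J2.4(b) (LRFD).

t_e = 0.707 × 5 = 3.535 mm.
R_nwl = 0.6 × 490 × 3.535 × 590 × 10⁻³ = 613.2 kN (longitudinal, 2 welds).
R_nwt = 0.6 × 490 × 3.535 × 230 × 10⁻³ = 239 kN (transverse, base value).
(i) R_nwl + R_nwt = 852.2 kN; (ii) 0.85 R_nwl + 1.5 R_nwt = 879.8 kN.
R_n = max = 879.8 kN [governs: (ii)]; φR_n = 659.8 kN.

φR_n ≈ 660 kN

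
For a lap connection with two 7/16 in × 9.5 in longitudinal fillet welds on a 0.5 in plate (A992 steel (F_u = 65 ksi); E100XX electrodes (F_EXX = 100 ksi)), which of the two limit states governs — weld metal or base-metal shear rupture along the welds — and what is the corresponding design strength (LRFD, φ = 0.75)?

t_e = 0.707 × 0.4375 = 0.3093 in; L = 19 in.
Weld metal: φR_n = 0.75 × 0.6 × 100 × 0.3093 × 19 = 264.5 kips.
Base metal (shear rupture): φR_n = 0.75 × 0.6 × 65 × 0.5 × 19 = 277.9 kips.
Governing: weld metal.

φR_n ≈ 264 kips (weld metal governs)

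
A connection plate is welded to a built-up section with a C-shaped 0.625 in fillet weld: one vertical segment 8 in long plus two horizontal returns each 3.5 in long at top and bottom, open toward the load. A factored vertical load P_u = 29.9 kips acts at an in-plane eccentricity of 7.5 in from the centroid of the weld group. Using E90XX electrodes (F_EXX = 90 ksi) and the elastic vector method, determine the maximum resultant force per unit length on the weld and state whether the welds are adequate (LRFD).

Total weld length L_w = 15 in. Treat welds as unit-width lines.
Centroid: x̄ = 2×3.5×1.75 / 15 = 0.8167 in from the vertical weld.
Polar moment about centroid: J = I_x + I_y = [8³/12 + 2×3.5×4²] + [8×0.8167² + 2(3.5³/12 + 3.5×0.9333²)] = 173.2 in³.
Direct shear f_v = P/L_w = 29.9 / 15 = 1.993 kip/in (vertical).
Torsion M = P·e = 29.9 × 7.5 = 224.25 kip·in.
Critical point at (x, y) = (2.683, 4) from centroid. f_tx = M·y/J = 5.178 kip/in; f_ty = M·x/J = 3.473 kip/in.
Resultant f_max = √[f_tx² + (f_v + f_ty)²] = √[5.178² + (1.993 + 3.473)²] = 7.529 kip/in.
Capacity per unit length: φr_n = 0.75 × 0.6 × 90 × (0.707 × 0.625) = 17.9 kip/in.
7.529 ≤ 17.9 → adequate.

f_max ≈ 7.53 kip/in; adequate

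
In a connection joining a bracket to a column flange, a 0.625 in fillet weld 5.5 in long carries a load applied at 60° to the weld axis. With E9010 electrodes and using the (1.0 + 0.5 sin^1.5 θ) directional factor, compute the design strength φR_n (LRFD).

E90XX → F_EXX = 90 ksi.
t_e = 0.707 × 0.625 = 0.4419 in; A_we = 0.4419 × 5.5 = 2.43 in².
Directional factor: 1.0 + 0.5 sin^1.5(60°) = 1.403.
F_nw = 0.6 × 90 × 1.403 = 75.76 ksi.
φR_n = 0.75 × 75.76 × 2.43 = 138.1 kip.

φR_n ≈ 138 kip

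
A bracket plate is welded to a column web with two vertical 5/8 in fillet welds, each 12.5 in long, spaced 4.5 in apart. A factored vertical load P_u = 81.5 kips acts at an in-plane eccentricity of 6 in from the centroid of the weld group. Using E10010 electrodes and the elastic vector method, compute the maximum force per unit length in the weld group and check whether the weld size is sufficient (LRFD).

E100XX → F_EXX = 100 ksi.
Total weld length L_w = 25 in. Treat welds as unit-width lines.
Polar moment about centroid: J = 2[d³/12 + d(b/2)²] = 2[12.5³/12 + 12.5×2.25²] = 452.1 in³.
Direct shear f_v = P/L_w = 81.5 / 25 = 3.26 kip/in (vertical).
Torsion M = P·e = 81.5 × 6 = 489 kip·in.
Critical point at (x, y) = (2.25, 6.25) from centroid. f_tx = M·y/J = 6.76 kip/in; f_ty = M·x/J = 2.434 kip/in.
Resultant f_max = √[f_tx² + (f_v + f_ty)²] = √[6.76² + (3.26 + 2.434)²] = 8.839 kip/in.
Capacity per unit length: φr_n = 0.75 × 0.6 × 100 × (0.707 × 0.625) = 19.88 kip/in.
8.839 ≤ 19.88 → adequate.

f_max ≈ 8.84 kip/in; adequate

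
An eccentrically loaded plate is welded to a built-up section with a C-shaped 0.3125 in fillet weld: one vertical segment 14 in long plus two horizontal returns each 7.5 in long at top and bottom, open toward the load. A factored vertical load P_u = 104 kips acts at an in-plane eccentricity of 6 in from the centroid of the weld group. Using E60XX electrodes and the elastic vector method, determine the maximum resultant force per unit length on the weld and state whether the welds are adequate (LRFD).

f_max ≈ 7.67 kip/in; NOT adequate

E60XX → F_EXX = 60 ksi.
Total weld length L_w = 29 in. Treat welds as unit-width lines.
Centroid: x̄ = 2×7.5×3.75 / 29 = 1.94 in from the vertical weld.
Polar moment about centroid: J = I_x + I_y = [14³/12 + 2×7.5×7²] + [14×1.94² + 2(7.5³/12 + 7.5×1.81²)] = 1136 in³.
Direct shear f_v = P/L_w = 104 / 29 = 3.586 kip/in (vertical).
Torsion M = P·e = 104 × 6 = 624 kip·in.
Critical point at (x, y) = (5.56, 7) from centroid. f_tx = M·y/J = 3.846 kip/in; f_ty = M·x/J = 3.055 kip/in.
Resultant f_max = √[f_tx² + (f_v + f_ty)²] = √[3.846² + (3.586 + 3.055)²] = 7.674 kip/in.
Capacity per unit length: φr_n = 0.75 × 0.6 × 60 × (0.707 × 0.3125) = 5.965 kip/in.
7.674 > 5.965 → NOT adequate.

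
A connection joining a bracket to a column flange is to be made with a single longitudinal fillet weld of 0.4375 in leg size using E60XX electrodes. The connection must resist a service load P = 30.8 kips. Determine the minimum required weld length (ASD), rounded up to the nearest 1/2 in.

L = 6 in

E60XX → F_EXX = 60 ksi.
Throat t_e = 0.707 × 0.4375 = 0.3093 in.
r_n/Ω = (0.6 × 60 × 0.3093) / 2.0 = 5.568 kip/in.
L_req = P / (r_n/Ω) = 30.8 / 5.568 = 5.532 in total.
Round up → use L = 6 in.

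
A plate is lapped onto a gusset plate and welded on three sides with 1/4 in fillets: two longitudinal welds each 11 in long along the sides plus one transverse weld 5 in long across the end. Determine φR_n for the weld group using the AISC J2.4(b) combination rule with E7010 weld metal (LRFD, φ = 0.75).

E70XX → F_EXX = 70 ksi.
t_e = 0.707 × 0.25 = 0.1767 in.
R_nwl = 0.6 × 70 × 0.1767 × 22 = 163.3 kip (longitudinal, 2 welds).
R_nwt = 0.6 × 70 × 0.1767 × 5 = 37.12 kip (transverse, base value).
(i) R_nwl + R_nwt = 200.4 kip; (ii) 0.85 R_nwl + 1.5 R_nwt = 194.5 kip.
R_n = max = 200.4 kip [governs: (i)]; φR_n = 150.3 kip.

φR_n ≈ 150 kip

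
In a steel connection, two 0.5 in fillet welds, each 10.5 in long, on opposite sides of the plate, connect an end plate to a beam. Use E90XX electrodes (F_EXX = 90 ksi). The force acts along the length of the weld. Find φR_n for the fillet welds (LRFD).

Effective throat t_e = 0.707 × 0.5 = 0.3535 in.
Total length L = 21 in; A_we = 0.3535 × 21 = 7.423 in².
F_nw = 0.6 F_EXX = 0.6 × 90 = 54 ksi.
φR_n = 0.75 × 54 × 7.423 = 300.7 kips.

φR_n ≈ 301 kips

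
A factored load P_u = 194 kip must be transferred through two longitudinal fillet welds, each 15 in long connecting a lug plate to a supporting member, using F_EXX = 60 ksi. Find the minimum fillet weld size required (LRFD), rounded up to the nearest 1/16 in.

w = 3/8 in

Total weld length L = 30 in.
Required throat t_e = P_u / (φ × 0.6 F_EXX × L) = 194 / (0.75 × 0.6 × 60 × 30) = 0.2395 in.
Required leg w = t_e / 0.707 = 0.3388 in → use 3/8 in.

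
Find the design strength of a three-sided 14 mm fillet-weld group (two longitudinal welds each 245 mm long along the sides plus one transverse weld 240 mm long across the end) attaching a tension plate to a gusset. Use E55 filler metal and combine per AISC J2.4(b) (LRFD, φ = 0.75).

E55XX → F_EXX = 550 MPa.
t_e = 0.707 × 14 = 9.898 mm.
R_nwl = 0.6 × 550 × 9.898 × 490 × 10⁻³ = 1601 kN (longitudinal, 2 welds).
R_nwt = 0.6 × 550 × 9.898 × 240 × 10⁻³ = 783.9 kN (transverse, base value).
(i) R_nwl + R_nwt = 2384 kN; (ii) 0.85 R_nwl + 1.5 R_nwt = 2536 kN.
R_n = max = 2536 kN [governs: (ii)]; φR_n = 1902 kN.

φR_n ≈ 1900 kN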